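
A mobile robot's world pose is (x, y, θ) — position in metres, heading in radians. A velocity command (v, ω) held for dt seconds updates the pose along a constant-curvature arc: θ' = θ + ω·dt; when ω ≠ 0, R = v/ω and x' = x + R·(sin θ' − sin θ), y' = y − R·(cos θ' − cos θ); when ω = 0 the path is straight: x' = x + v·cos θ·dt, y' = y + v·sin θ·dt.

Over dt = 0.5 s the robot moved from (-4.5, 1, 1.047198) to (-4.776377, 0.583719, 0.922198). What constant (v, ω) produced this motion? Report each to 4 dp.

v = -1.0000, ω = -0.2500

Δθ = 0.922198 − 1.047198 = -0.125000
ω = Δθ/dt = -0.125000/0.5 = -0.2500
R = −Δy/(cos θ' − cos θ) = 4.0000
v = R·ω = 4.0000·-0.2500 = -1.0000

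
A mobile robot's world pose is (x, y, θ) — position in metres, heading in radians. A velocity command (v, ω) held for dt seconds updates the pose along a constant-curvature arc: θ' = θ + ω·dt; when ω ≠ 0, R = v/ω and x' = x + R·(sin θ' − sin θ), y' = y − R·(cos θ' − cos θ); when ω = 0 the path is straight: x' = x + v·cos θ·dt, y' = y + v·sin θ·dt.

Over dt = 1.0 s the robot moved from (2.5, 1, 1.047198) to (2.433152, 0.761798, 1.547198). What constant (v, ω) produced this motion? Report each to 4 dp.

v = -0.2500, ω = 0.5000

Δθ = 1.547198 − 1.047198 = 0.500000
ω = Δθ/dt = 0.500000/1.0 = 0.5000
R = −Δy/(cos θ' − cos θ) = -0.5000
v = R·ω = -0.5000·0.5000 = -0.2500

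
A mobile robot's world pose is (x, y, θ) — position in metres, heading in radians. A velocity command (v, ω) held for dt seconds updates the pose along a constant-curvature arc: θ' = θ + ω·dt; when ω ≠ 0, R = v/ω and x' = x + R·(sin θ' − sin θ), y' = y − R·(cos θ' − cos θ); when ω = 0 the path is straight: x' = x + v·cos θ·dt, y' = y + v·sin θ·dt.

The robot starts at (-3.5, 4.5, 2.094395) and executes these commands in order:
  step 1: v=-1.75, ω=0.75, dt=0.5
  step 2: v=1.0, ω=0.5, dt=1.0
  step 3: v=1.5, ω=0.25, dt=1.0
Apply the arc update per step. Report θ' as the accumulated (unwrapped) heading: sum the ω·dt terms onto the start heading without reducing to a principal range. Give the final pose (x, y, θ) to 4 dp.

(-5.3294, 4.3170, 3.2194)

step 1: θ'=2.4694 (R=-2.3333) → pose (-2.9323, 3.8409, 2.4694)
step 2: θ'=2.9694 (R=2.0000) → pose (-3.8350, 4.2464, 2.9694)
step 3: θ'=3.2194 (R=6.0000) → pose (-5.3294, 4.3170, 3.2194)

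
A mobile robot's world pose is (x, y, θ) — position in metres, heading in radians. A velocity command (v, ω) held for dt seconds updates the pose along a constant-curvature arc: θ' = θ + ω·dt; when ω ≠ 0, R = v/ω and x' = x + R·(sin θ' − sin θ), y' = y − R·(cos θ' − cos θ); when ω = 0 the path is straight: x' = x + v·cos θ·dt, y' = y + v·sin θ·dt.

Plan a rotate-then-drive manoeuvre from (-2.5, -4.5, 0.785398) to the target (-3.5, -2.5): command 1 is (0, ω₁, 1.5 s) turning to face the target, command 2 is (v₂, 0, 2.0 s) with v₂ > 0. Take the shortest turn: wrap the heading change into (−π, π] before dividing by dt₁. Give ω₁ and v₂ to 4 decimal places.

ω₁ = 0.8327, v₂ = 1.1180

heading to target = atan2(-2.5−-4.5, -3.5−-2.5) = 2.0344
Δθ = wrap(2.0344 − 0.7854) = 1.2490; ω₁ = Δθ/dt₁ = 0.8327
distance = √((-3.5−-2.5)² + (-2.5−-4.5)²) = 2.2361; v₂ = distance/dt₂ = 1.1180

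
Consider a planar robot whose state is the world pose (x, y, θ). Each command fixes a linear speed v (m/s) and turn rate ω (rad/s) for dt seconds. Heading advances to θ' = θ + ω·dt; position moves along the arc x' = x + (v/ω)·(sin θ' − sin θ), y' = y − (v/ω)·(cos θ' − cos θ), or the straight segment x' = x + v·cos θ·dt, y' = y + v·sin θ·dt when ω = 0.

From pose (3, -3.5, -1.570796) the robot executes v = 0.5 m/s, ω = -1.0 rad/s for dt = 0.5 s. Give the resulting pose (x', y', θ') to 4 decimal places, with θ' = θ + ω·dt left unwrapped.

θ' = -1.5708 + -1.0·0.5 = -2.0708
R = v/ω = 0.5/-1.0 = -0.5000
x' = 3 + -0.5000·(sin -2.0708 − sin -1.5708) = 2.9388
y' = -3.5 − -0.5000·(cos -2.0708 − cos -1.5708) = -3.7397

(2.9388, -3.7397, -2.0708)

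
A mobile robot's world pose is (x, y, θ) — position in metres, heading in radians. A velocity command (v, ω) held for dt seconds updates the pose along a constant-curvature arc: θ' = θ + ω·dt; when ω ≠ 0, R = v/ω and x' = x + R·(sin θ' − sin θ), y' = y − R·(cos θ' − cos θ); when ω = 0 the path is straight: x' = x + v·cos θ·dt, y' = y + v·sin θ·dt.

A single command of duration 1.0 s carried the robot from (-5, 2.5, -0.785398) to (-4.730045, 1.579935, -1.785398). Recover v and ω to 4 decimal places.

Δθ = -1.785398 − -0.785398 = -1.000000
ω = Δθ/dt = -1.000000/1.0 = -1.0000
R = −Δy/(cos θ' − cos θ) = -1.0000
v = R·ω = -1.0000·-1.0000 = 1.0000

v = 1.0000, ω = -1.0000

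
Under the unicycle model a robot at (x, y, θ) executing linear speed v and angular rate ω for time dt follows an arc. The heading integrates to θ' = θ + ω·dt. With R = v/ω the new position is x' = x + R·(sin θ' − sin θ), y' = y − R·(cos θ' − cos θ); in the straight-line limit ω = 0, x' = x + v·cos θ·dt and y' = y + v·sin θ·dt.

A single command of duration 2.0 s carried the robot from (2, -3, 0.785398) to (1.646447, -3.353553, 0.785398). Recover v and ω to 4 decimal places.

v = -0.2500, ω = 0.0000

Δθ = 0.785398 − 0.785398 = 0.000000
ω = Δθ/dt = 0.000000/2.0 = 0.0000
ω = 0 → v = (Δx·cos θ + Δy·sin θ)/dt = -0.2500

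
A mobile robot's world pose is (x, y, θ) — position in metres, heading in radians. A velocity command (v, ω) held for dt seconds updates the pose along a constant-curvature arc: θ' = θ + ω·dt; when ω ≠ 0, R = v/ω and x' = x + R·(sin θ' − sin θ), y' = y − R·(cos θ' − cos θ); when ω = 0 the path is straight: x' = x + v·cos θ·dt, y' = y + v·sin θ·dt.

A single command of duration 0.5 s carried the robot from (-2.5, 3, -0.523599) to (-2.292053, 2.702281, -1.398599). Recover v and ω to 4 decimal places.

Δθ = -1.398599 − -0.523599 = -0.875000
ω = Δθ/dt = -0.875000/0.5 = -1.7500
R = −Δy/(cos θ' − cos θ) = -0.4286
v = R·ω = -0.4286·-1.7500 = 0.7500

v = 0.7500, ω = -1.7500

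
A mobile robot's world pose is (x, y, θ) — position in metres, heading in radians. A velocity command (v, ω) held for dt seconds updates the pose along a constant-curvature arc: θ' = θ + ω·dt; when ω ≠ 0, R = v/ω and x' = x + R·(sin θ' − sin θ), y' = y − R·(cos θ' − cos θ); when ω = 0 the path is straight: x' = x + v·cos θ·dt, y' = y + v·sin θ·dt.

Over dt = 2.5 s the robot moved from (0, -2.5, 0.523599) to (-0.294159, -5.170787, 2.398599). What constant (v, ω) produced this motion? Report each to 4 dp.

Δθ = 2.398599 − 0.523599 = 1.875000
ω = Δθ/dt = 1.875000/2.5 = 0.7500
R = −Δy/(cos θ' − cos θ) = -1.6667
v = R·ω = -1.6667·0.7500 = -1.2500

v = -1.2500, ω = 0.7500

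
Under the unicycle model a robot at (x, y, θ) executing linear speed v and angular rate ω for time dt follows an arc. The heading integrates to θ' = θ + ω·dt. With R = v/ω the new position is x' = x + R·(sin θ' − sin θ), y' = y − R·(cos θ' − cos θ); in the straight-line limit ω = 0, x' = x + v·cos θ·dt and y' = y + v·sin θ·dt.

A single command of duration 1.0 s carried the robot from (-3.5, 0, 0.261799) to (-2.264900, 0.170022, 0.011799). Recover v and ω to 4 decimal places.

Δθ = 0.011799 − 0.261799 = -0.250000
ω = Δθ/dt = -0.250000/1.0 = -0.2500
R = Δx/(sin θ' − sin θ) = -5.0000
v = R·ω = -5.0000·-0.2500 = 1.2500

v = 1.2500, ω = -0.2500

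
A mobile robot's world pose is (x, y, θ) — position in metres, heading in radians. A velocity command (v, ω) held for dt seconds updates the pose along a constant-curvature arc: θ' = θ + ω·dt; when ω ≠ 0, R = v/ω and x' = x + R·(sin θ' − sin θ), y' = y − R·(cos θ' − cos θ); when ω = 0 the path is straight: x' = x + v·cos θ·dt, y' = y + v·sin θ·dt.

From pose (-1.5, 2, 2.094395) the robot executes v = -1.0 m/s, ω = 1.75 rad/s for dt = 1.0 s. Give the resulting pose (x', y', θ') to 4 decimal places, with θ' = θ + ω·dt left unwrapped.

(-0.6358, 1.8497, 3.8444)

θ' = 2.0944 + 1.75·1.0 = 3.8444
R = v/ω = -1.0/1.75 = -0.5714
x' = -1.5 + -0.5714·(sin 3.8444 − sin 2.0944) = -0.6358
y' = 2 − -0.5714·(cos 3.8444 − cos 2.0944) = 1.8497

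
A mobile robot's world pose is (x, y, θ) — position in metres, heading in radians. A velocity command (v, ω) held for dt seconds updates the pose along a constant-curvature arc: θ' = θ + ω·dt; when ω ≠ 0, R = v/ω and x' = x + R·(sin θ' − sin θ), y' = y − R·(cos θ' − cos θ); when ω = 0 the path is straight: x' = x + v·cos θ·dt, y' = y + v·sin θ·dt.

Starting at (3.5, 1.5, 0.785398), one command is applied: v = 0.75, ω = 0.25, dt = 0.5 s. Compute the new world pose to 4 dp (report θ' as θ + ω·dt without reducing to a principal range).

(3.7479, 1.7810, 0.9104)

θ' = 0.7854 + 0.25·0.5 = 0.9104
R = v/ω = 0.75/0.25 = 3.0000
x' = 3.5 + 3.0000·(sin 0.9104 − sin 0.7854) = 3.7479
y' = 1.5 − 3.0000·(cos 0.9104 − cos 0.7854) = 1.7810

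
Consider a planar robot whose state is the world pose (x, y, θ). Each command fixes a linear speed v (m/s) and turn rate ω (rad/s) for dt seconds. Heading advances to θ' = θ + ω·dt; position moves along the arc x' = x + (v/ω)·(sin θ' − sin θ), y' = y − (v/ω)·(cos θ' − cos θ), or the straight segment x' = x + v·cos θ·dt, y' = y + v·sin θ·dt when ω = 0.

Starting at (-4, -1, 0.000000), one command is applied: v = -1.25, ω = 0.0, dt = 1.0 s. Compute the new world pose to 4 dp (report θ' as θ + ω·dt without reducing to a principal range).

θ' = 0.0000 + 0.0·1.0 = 0.0000
ω = 0 → straight: x' = -4 + -1.25·cos(0.0000)·1.0 = -5.2500
y' = -1 + -1.25·sin(0.0000)·1.0 = -1.0000

(-5.2500, -1.0000, 0.0000)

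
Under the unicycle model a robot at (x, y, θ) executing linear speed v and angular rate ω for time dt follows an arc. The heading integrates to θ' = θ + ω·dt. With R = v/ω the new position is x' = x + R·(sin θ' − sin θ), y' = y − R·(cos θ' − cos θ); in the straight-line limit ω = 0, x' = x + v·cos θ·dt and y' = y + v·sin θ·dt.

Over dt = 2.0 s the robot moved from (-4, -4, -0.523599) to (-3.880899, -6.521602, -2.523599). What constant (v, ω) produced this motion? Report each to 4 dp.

v = 1.5000, ω = -1.0000

Δθ = -2.523599 − -0.523599 = -2.000000
ω = Δθ/dt = -2.000000/2.0 = -1.0000
R = −Δy/(cos θ' − cos θ) = -1.5000
v = R·ω = -1.5000·-1.0000 = 1.5000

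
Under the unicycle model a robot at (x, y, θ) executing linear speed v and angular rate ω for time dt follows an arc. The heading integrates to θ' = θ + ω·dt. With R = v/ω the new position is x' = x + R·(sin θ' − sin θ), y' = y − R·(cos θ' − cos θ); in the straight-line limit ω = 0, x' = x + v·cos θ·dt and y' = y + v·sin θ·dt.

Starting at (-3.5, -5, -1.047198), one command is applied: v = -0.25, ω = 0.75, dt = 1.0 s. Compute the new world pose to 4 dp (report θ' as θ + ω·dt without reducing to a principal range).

(-3.6911, -4.8479, -0.2972)

θ' = -1.0472 + 0.75·1.0 = -0.2972
R = v/ω = -0.25/0.75 = -0.3333
x' = -3.5 + -0.3333·(sin -0.2972 − sin -1.0472) = -3.6911
y' = -5 − -0.3333·(cos -0.2972 − cos -1.0472) = -4.8479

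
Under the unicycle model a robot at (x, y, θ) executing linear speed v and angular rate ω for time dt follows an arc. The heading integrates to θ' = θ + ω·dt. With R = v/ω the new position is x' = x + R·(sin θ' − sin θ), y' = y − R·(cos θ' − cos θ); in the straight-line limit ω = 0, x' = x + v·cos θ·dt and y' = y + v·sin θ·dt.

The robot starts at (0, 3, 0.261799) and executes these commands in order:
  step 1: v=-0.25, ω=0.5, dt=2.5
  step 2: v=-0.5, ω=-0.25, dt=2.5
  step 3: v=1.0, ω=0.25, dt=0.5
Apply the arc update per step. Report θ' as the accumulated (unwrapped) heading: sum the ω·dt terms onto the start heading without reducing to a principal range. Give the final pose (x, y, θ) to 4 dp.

(-0.5252, 1.8069, 1.0118)

step 1: θ'=1.5118 (R=-0.5000) → pose (-0.3697, 2.5465, 1.5118)
step 2: θ'=0.8868 (R=2.0000) → pose (-0.8161, 1.4007, 0.8868)
step 3: θ'=1.0118 (R=4.0000) → pose (-0.5252, 1.8069, 1.0118)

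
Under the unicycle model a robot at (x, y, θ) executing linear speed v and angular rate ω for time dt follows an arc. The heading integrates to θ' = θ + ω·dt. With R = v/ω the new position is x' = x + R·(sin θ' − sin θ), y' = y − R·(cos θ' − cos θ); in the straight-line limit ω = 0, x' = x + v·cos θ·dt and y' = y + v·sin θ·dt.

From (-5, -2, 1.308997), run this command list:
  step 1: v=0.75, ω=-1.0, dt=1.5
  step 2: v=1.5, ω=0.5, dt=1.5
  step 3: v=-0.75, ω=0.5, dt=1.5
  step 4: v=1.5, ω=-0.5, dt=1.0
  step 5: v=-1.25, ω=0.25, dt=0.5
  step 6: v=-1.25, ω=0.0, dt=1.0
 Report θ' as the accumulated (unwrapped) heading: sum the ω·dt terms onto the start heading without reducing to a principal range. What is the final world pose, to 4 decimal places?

step 1: θ'=-0.1910 (R=-0.7500) → pose (-4.1332, -1.4578, -0.1910)
step 2: θ'=0.5590 (R=3.0000) → pose (-1.9726, -1.0557, 0.5590)
step 3: θ'=1.3090 (R=-1.5000) → pose (-2.6260, -1.9391, 1.3090)
step 4: θ'=0.8090 (R=-3.0000) → pose (-1.8990, -0.6449, 0.8090)
step 5: θ'=0.9340 (R=-5.0000) → pose (-2.3011, -1.1229, 0.9340)
step 6: θ'=0.9340 (straight) → pose (-3.0443, -2.1279, 0.9340)

(-3.0443, -2.1279, 0.9340)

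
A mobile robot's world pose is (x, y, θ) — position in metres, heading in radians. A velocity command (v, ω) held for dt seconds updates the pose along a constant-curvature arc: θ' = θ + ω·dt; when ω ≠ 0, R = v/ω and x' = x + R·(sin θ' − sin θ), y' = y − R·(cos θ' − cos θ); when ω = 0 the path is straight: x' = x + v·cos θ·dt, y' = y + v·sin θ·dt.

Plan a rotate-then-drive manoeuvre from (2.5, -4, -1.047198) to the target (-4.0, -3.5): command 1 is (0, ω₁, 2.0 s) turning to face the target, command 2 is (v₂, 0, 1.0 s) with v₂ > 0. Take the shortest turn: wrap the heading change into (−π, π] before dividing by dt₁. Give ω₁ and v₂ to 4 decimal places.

heading to target = atan2(-3.5−-4, -4−2.5) = 3.0648
Δθ = wrap(3.0648 − -1.0472) = -2.1712; ω₁ = Δθ/dt₁ = -1.0856
distance = √((-4−2.5)² + (-3.5−-4)²) = 6.5192; v₂ = distance/dt₂ = 6.5192

ω₁ = -1.0856, v₂ = 6.5192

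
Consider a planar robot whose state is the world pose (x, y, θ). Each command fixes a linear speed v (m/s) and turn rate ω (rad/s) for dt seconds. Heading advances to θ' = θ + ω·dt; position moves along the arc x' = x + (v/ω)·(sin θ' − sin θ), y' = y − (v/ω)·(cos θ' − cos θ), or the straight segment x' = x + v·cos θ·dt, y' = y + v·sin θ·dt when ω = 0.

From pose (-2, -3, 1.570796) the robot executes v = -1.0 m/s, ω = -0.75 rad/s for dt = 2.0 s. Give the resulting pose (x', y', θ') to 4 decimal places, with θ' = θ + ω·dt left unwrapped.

θ' = 1.5708 + -0.75·2.0 = 0.0708
R = v/ω = -1.0/-0.75 = 1.3333
x' = -2 + 1.3333·(sin 0.0708 − sin 1.5708) = -3.2390
y' = -3 − 1.3333·(cos 0.0708 − cos 1.5708) = -4.3300

(-3.2390, -4.3300, 0.0708)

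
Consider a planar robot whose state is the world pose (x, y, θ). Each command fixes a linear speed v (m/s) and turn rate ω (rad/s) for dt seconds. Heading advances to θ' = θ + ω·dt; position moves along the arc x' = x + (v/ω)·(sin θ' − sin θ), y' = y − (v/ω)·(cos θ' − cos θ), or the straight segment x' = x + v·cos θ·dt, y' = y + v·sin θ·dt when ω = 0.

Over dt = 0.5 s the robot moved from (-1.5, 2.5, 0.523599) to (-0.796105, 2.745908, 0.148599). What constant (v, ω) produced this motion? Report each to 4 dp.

v = 1.5000, ω = -0.7500

Δθ = 0.148599 − 0.523599 = -0.375000
ω = Δθ/dt = -0.375000/0.5 = -0.7500
R = Δx/(sin θ' − sin θ) = -2.0000
v = R·ω = -2.0000·-0.7500 = 1.5000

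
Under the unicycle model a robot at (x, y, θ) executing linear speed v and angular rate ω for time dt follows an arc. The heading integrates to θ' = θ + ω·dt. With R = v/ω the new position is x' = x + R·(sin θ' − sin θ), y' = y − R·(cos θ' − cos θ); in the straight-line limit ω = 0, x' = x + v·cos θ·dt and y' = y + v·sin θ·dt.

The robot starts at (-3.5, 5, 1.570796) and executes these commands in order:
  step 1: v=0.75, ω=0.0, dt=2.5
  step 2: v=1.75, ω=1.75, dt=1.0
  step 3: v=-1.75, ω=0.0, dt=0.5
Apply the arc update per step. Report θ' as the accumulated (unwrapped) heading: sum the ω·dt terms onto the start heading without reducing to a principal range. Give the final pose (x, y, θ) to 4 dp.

(-3.8173, 8.0150, 3.3208)

step 1: θ'=1.5708 (straight) → pose (-3.5000, 6.8750, 1.5708)
step 2: θ'=3.3208 (R=1.0000) → pose (-4.6782, 7.8590, 3.3208)
step 3: θ'=3.3208 (straight) → pose (-3.8173, 8.0150, 3.3208)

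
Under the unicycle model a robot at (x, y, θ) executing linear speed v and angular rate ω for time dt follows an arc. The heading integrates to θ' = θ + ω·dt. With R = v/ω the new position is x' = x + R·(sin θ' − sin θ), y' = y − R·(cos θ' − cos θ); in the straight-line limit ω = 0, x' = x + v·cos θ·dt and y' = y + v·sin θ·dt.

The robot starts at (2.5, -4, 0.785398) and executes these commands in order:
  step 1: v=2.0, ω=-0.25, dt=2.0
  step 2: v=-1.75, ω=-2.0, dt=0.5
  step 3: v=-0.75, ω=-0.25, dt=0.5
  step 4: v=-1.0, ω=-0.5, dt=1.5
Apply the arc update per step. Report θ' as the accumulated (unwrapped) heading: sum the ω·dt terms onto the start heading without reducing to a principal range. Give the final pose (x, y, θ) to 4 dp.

step 1: θ'=0.2854 (R=-8.0000) → pose (5.9045, -1.9805, 0.2854)
step 2: θ'=-0.7146 (R=0.8750) → pose (5.0848, -1.8018, -0.7146)
step 3: θ'=-0.8396 (R=3.0000) → pose (4.8176, -1.5390, -0.8396)
step 4: θ'=-1.5896 (R=2.0000) → pose (4.3067, -0.1659, -1.5896)

(4.3067, -0.1659, -1.5896)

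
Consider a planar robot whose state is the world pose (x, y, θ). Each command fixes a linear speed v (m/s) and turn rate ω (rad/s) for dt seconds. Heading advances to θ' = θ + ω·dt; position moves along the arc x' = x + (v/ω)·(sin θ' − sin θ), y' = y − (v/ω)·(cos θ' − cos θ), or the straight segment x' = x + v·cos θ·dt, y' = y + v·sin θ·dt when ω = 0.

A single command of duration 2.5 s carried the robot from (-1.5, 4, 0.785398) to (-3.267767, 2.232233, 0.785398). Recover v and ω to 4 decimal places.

v = -1.0000, ω = 0.0000

Δθ = 0.785398 − 0.785398 = 0.000000
ω = Δθ/dt = 0.000000/2.5 = 0.0000
ω = 0 → v = (Δx·cos θ + Δy·sin θ)/dt = -1.0000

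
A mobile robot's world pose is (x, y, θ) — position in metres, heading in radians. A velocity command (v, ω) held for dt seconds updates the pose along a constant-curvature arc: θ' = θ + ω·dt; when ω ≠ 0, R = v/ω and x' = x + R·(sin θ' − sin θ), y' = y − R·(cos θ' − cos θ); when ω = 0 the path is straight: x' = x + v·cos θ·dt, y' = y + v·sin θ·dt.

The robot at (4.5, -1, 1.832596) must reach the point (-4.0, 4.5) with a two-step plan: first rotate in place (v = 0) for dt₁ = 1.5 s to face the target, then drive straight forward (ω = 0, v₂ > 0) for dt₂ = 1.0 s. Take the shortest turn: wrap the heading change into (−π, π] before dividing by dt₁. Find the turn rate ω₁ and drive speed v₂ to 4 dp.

heading to target = atan2(4.5−-1, -4−4.5) = 2.5673
Δθ = wrap(2.5673 − 1.8326) = 0.7347; ω₁ = Δθ/dt₁ = 0.4898
distance = √((-4−4.5)² + (4.5−-1)²) = 10.1242; v₂ = distance/dt₂ = 10.1242

ω₁ = 0.4898, v₂ = 10.1242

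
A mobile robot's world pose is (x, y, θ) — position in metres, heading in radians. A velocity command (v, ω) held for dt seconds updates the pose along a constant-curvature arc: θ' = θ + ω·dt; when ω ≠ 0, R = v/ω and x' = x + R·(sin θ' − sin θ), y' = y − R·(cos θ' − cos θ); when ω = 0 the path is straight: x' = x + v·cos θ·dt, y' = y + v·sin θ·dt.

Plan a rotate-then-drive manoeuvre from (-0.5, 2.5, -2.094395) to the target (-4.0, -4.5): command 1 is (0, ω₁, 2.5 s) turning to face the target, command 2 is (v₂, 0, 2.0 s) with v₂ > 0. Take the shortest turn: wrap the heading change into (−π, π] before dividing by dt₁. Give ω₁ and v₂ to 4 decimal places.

heading to target = atan2(-4.5−2.5, -4−-0.5) = -2.0344
Δθ = wrap(-2.0344 − -2.0944) = 0.0600; ω₁ = Δθ/dt₁ = 0.0240
distance = √((-4−-0.5)² + (-4.5−2.5)²) = 7.8262; v₂ = distance/dt₂ = 3.9131

ω₁ = 0.0240, v₂ = 3.9131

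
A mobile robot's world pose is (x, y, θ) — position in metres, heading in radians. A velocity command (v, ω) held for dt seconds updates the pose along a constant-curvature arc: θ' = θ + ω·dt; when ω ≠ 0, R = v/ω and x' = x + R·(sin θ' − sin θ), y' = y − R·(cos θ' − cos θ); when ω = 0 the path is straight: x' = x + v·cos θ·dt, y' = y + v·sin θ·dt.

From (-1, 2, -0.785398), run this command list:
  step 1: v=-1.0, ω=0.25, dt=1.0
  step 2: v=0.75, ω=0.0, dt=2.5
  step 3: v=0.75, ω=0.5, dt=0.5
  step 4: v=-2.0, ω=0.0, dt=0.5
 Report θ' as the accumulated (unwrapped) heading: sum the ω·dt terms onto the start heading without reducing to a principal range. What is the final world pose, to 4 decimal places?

step 1: θ'=-0.5354 (R=-4.0000) → pose (-1.7877, 2.6118, -0.5354)
step 2: θ'=-0.5354 (straight) → pose (-0.1751, 1.6552, -0.5354)
step 3: θ'=-0.2854 (R=1.5000) → pose (0.1679, 1.5060, -0.2854)
step 4: θ'=-0.2854 (straight) → pose (-0.7917, 1.7876, -0.2854)

(-0.7917, 1.7876, -0.2854)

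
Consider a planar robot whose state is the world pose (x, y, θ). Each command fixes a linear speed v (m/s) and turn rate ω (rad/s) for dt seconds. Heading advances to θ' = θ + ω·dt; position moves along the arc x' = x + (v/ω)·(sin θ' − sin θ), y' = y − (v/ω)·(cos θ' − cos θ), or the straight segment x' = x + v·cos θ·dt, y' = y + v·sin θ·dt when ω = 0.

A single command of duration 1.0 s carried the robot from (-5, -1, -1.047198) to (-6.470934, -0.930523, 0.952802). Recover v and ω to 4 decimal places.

Δθ = 0.952802 − -1.047198 = 2.000000
ω = Δθ/dt = 2.000000/1.0 = 2.0000
R = Δx/(sin θ' − sin θ) = -0.8750
v = R·ω = -0.8750·2.0000 = -1.7500

v = -1.7500, ω = 2.0000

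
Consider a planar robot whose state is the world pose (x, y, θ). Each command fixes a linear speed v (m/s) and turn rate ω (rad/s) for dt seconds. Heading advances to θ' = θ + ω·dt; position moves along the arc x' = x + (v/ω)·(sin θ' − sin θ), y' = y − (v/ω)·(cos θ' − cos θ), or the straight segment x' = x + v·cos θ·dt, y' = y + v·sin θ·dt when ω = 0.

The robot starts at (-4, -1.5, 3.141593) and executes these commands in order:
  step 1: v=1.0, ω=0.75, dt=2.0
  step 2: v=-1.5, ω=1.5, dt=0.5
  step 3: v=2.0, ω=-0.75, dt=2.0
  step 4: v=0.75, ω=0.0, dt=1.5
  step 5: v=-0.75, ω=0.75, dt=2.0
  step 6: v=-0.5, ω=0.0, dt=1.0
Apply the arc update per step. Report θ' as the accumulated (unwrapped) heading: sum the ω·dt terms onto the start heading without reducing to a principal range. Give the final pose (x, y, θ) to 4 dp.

(-6.8474, -4.6844, 5.3916)

step 1: θ'=4.6416 (R=1.3333) → pose (-5.3300, -2.7390, 4.6416)
step 2: θ'=5.3916 (R=-1.0000) → pose (-5.5494, -2.0401, 5.3916)
step 3: θ'=3.8916 (R=-2.6667) → pose (-5.8066, -5.6664, 3.8916)
step 4: θ'=3.8916 (straight) → pose (-6.6297, -6.4333, 3.8916)
step 5: θ'=5.3916 (R=-1.0000) → pose (-6.5333, -5.0734, 5.3916)
step 6: θ'=5.3916 (straight) → pose (-6.8474, -4.6844, 5.3916)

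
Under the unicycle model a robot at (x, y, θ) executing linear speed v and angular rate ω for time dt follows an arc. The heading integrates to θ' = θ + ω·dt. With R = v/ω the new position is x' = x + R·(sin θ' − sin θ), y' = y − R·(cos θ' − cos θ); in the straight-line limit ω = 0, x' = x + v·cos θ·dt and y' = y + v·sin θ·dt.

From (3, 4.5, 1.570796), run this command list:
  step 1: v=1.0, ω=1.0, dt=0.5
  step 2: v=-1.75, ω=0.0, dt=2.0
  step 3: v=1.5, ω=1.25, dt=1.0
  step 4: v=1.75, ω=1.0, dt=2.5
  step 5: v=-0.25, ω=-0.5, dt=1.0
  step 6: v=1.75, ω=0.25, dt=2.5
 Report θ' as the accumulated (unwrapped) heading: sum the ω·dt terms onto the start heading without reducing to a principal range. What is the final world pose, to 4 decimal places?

step 1: θ'=2.0708 (R=1.0000) → pose (2.8776, 4.9794, 2.0708)
step 2: θ'=2.0708 (straight) → pose (4.5556, 1.9079, 2.0708)
step 3: θ'=3.3208 (R=1.2000) → pose (3.2886, 2.5134, 3.3208)
step 4: θ'=5.8208 (R=1.7500) → pose (2.8199, -0.7748, 5.8208)
step 5: θ'=5.3208 (R=0.5000) → pose (2.6326, -0.6131, 5.3208)
step 6: θ'=5.9458 (R=7.0000) → pose (6.0594, -3.2176, 5.9458)

(6.0594, -3.2176, 5.9458)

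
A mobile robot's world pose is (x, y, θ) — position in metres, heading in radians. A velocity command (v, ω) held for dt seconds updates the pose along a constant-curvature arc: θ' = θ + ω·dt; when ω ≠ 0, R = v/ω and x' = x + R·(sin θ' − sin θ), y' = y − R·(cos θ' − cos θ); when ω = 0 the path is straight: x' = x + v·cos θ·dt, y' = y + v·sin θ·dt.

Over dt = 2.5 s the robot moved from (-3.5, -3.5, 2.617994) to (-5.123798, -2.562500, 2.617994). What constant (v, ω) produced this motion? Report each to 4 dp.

Δθ = 2.617994 − 2.617994 = 0.000000
ω = Δθ/dt = 0.000000/2.5 = 0.0000
ω = 0 → v = (Δx·cos θ + Δy·sin θ)/dt = 0.7500

v = 0.7500, ω = 0.0000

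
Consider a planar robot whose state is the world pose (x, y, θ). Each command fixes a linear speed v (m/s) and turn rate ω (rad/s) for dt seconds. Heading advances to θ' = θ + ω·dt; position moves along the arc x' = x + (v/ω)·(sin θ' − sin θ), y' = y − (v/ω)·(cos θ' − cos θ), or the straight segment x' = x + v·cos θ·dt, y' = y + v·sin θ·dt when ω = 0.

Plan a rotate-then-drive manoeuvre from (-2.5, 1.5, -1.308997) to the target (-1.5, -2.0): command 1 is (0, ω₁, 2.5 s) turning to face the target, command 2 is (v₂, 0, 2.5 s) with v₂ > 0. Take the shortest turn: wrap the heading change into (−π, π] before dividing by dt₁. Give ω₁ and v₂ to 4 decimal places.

ω₁ = 0.0066, v₂ = 1.4560

heading to target = atan2(-2−1.5, -1.5−-2.5) = -1.2925
Δθ = wrap(-1.2925 − -1.3090) = 0.0165; ω₁ = Δθ/dt₁ = 0.0066
distance = √((-1.5−-2.5)² + (-2−1.5)²) = 3.6401; v₂ = distance/dt₂ = 1.4560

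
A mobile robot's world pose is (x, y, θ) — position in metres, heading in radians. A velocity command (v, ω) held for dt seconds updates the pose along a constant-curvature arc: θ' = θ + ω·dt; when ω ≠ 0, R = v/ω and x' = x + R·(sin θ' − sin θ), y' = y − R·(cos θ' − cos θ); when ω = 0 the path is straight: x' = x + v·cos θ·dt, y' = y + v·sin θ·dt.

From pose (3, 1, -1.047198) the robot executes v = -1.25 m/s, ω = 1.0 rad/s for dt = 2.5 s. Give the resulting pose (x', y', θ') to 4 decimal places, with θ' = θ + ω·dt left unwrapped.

θ' = -1.0472 + 1.0·2.5 = 1.4528
R = v/ω = -1.25/1.0 = -1.2500
x' = 3 + -1.2500·(sin 1.4528 − sin -1.0472) = 0.6762
y' = 1 − -1.2500·(cos 1.4528 − cos -1.0472) = 0.5222

(0.6762, 0.5222, 1.4528)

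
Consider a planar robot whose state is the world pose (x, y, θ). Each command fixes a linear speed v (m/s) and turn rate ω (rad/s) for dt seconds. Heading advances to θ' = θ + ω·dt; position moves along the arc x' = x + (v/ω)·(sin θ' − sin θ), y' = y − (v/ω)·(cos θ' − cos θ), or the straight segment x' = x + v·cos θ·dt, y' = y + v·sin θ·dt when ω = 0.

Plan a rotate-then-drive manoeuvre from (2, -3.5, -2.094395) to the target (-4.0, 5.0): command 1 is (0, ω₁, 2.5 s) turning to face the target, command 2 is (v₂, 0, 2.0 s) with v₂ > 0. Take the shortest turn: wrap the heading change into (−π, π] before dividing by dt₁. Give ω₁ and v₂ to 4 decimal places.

ω₁ = -0.8013, v₂ = 5.2022

heading to target = atan2(5−-3.5, -4−2) = 2.1855
Δθ = wrap(2.1855 − -2.0944) = -2.0033; ω₁ = Δθ/dt₁ = -0.8013
distance = √((-4−2)² + (5−-3.5)²) = 10.4043; v₂ = distance/dt₂ = 5.2022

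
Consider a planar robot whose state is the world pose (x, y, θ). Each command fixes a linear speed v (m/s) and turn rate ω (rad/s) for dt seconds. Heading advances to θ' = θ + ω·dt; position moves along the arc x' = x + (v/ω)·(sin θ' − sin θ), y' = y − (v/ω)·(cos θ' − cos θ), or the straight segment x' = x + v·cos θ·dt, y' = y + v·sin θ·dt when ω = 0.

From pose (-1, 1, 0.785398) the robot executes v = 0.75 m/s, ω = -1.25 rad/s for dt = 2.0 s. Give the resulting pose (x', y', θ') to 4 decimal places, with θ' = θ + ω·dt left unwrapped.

(0.0181, 0.4897, -1.7146)

θ' = 0.7854 + -1.25·2.0 = -1.7146
R = v/ω = 0.75/-1.25 = -0.6000
x' = -1 + -0.6000·(sin -1.7146 − sin 0.7854) = 0.0181
y' = 1 − -0.6000·(cos -1.7146 − cos 0.7854) = 0.4897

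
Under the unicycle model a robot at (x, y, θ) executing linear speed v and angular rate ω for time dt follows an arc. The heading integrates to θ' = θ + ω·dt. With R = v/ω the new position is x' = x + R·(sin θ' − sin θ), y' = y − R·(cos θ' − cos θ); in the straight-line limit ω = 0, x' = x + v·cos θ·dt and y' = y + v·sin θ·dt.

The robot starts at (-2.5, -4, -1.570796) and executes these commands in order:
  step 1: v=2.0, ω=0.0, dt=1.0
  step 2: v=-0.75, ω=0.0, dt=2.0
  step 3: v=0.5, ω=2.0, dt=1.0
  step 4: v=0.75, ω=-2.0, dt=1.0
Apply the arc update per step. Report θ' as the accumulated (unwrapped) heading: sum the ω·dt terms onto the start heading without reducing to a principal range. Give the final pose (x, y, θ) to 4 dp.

step 1: θ'=-1.5708 (straight) → pose (-2.5000, -6.0000, -1.5708)
step 2: θ'=-1.5708 (straight) → pose (-2.5000, -4.5000, -1.5708)
step 3: θ'=0.4292 (R=0.2500) → pose (-2.1460, -4.7273, 0.4292)
step 4: θ'=-1.5708 (R=-0.3750) → pose (-1.6149, -5.0683, -1.5708)

(-1.6149, -5.0683, -1.5708)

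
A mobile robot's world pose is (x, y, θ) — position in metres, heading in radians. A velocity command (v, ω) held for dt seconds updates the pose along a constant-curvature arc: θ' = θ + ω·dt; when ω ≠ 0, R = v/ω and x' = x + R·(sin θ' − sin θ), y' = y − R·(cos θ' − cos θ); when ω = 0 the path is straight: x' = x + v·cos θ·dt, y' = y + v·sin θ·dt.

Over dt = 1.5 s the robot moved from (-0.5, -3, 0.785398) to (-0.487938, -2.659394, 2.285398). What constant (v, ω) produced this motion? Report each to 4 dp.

Δθ = 2.285398 − 0.785398 = 1.500000
ω = Δθ/dt = 1.500000/1.5 = 1.0000
R = −Δy/(cos θ' − cos θ) = 0.2500
v = R·ω = 0.2500·1.0000 = 0.2500

v = 0.2500, ω = 1.0000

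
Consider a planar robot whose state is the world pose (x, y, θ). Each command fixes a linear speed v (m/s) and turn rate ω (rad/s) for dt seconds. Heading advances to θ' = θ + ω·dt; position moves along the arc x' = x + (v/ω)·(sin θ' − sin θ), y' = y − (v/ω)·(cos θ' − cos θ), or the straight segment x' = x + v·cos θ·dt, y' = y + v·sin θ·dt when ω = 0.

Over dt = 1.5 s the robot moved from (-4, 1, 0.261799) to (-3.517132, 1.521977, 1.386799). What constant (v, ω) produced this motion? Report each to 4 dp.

Δθ = 1.386799 − 0.261799 = 1.125000
ω = Δθ/dt = 1.125000/1.5 = 0.7500
R = −Δy/(cos θ' − cos θ) = 0.6667
v = R·ω = 0.6667·0.7500 = 0.5000

v = 0.5000, ω = 0.7500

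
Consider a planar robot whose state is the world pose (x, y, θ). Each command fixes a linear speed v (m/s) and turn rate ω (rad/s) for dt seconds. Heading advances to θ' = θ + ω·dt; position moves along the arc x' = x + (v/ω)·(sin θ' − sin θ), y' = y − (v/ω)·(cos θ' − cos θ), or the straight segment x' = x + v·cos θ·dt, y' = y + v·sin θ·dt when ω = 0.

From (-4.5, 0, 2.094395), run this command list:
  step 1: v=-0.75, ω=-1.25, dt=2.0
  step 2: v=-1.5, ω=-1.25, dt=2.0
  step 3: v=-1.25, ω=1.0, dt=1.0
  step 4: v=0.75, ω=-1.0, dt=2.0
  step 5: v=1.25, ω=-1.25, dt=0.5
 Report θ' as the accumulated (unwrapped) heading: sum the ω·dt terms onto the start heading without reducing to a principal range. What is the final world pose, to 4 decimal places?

(-5.6940, 2.4689, -4.5306)

step 1: θ'=-0.4056 (R=0.6000) → pose (-5.2564, -0.8513, -0.4056)
step 2: θ'=-2.9056 (R=1.2000) → pose (-5.0634, 1.4181, -2.9056)
step 3: θ'=-1.9056 (R=-1.2500) → pose (-4.1751, 2.2227, -1.9056)
step 4: θ'=-3.9056 (R=-0.7500) → pose (-5.4023, 1.9276, -3.9056)
step 5: θ'=-4.5306 (R=-1.0000) → pose (-5.6940, 2.4689, -4.5306)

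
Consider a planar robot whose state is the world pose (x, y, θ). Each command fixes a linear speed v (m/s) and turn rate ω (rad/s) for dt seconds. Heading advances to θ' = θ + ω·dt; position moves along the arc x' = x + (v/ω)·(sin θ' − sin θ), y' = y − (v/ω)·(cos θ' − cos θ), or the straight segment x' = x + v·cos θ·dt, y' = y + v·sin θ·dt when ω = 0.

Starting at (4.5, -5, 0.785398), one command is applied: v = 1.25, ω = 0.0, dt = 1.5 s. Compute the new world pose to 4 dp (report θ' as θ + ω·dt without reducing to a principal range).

(5.8258, -3.6742, 0.7854)

θ' = 0.7854 + 0.0·1.5 = 0.7854
ω = 0 → straight: x' = 4.5 + 1.25·cos(0.7854)·1.5 = 5.8258
y' = -5 + 1.25·sin(0.7854)·1.5 = -3.6742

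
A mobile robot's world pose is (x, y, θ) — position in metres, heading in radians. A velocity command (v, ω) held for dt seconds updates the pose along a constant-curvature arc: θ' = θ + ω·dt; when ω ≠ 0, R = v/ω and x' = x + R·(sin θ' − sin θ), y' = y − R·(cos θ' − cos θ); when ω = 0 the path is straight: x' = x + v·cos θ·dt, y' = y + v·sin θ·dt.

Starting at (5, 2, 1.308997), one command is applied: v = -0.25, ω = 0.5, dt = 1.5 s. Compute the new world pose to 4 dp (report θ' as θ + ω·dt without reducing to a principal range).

θ' = 1.3090 + 0.5·1.5 = 2.0590
R = v/ω = -0.25/0.5 = -0.5000
x' = 5 + -0.5000·(sin 2.0590 − sin 1.3090) = 5.0414
y' = 2 − -0.5000·(cos 2.0590 − cos 1.3090) = 1.6361

(5.0414, 1.6361, 2.0590)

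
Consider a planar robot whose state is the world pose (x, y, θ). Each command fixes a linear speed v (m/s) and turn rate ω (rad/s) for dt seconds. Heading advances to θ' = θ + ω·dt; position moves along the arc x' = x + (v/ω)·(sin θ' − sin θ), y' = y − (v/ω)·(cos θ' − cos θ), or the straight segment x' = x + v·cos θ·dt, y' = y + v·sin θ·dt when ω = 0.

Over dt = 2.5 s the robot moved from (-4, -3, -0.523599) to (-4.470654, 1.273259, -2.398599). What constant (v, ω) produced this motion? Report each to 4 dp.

v = -2.0000, ω = -0.7500

Δθ = -2.398599 − -0.523599 = -1.875000
ω = Δθ/dt = -1.875000/2.5 = -0.7500
R = −Δy/(cos θ' − cos θ) = 2.6667
v = R·ω = 2.6667·-0.7500 = -2.0000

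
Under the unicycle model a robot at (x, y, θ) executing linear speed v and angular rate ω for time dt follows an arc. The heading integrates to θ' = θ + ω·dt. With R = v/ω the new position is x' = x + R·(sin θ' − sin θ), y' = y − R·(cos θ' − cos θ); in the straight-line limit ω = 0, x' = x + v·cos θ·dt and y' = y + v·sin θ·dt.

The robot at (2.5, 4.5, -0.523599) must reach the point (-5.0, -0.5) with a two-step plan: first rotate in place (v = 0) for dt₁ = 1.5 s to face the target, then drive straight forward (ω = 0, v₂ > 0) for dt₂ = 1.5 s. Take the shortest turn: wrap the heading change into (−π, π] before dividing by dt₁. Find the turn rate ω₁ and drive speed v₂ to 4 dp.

heading to target = atan2(-0.5−4.5, -5−2.5) = -2.5536
Δθ = wrap(-2.5536 − -0.5236) = -2.0300; ω₁ = Δθ/dt₁ = -1.3533
distance = √((-5−2.5)² + (-0.5−4.5)²) = 9.0139; v₂ = distance/dt₂ = 6.0093

ω₁ = -1.3533, v₂ = 6.0093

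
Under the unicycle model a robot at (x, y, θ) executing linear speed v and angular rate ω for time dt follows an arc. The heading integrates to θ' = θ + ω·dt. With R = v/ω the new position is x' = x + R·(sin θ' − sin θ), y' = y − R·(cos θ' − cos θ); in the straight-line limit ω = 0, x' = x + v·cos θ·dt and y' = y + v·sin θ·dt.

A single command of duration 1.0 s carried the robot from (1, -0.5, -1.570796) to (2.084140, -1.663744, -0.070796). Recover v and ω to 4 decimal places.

Δθ = -0.070796 − -1.570796 = 1.500000
ω = Δθ/dt = 1.500000/1.0 = 1.5000
R = −Δy/(cos θ' − cos θ) = 1.1667
v = R·ω = 1.1667·1.5000 = 1.7500

v = 1.7500, ω = 1.5000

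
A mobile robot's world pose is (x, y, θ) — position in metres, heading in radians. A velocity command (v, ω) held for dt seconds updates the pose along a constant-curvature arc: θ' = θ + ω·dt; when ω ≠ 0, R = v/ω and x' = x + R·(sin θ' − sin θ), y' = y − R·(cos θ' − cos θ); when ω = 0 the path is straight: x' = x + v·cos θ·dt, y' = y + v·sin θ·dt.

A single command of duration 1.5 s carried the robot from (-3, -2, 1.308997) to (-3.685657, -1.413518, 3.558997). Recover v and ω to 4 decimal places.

v = 0.7500, ω = 1.5000

Δθ = 3.558997 − 1.308997 = 2.250000
ω = Δθ/dt = 2.250000/1.5 = 1.5000
R = Δx/(sin θ' − sin θ) = 0.5000
v = R·ω = 0.5000·1.5000 = 0.7500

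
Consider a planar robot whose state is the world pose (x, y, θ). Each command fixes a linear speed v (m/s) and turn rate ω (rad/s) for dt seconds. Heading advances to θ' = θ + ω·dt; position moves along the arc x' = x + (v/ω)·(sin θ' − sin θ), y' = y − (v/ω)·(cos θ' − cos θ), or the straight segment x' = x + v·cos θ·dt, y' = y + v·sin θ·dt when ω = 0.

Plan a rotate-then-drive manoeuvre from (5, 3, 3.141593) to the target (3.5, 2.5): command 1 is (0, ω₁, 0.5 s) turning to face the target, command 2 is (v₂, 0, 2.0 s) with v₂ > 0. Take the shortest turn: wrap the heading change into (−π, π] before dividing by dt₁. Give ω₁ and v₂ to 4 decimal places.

ω₁ = 0.6435, v₂ = 0.7906

heading to target = atan2(2.5−3, 3.5−5) = -2.8198
Δθ = wrap(-2.8198 − 3.1416) = 0.3218; ω₁ = Δθ/dt₁ = 0.6435
distance = √((3.5−5)² + (2.5−3)²) = 1.5811; v₂ = distance/dt₂ = 0.7906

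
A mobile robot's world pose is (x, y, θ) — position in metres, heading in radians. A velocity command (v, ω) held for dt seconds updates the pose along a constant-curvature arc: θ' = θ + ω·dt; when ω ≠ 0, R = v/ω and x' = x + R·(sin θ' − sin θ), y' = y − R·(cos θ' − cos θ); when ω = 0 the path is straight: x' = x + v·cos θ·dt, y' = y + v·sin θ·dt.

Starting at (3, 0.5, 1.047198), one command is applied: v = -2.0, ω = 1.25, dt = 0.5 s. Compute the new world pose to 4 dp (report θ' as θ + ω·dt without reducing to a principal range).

(2.7939, -0.4620, 1.6722)

θ' = 1.0472 + 1.25·0.5 = 1.6722
R = v/ω = -2.0/1.25 = -1.6000
x' = 3 + -1.6000·(sin 1.6722 − sin 1.0472) = 2.7939
y' = 0.5 − -1.6000·(cos 1.6722 − cos 1.0472) = -0.4620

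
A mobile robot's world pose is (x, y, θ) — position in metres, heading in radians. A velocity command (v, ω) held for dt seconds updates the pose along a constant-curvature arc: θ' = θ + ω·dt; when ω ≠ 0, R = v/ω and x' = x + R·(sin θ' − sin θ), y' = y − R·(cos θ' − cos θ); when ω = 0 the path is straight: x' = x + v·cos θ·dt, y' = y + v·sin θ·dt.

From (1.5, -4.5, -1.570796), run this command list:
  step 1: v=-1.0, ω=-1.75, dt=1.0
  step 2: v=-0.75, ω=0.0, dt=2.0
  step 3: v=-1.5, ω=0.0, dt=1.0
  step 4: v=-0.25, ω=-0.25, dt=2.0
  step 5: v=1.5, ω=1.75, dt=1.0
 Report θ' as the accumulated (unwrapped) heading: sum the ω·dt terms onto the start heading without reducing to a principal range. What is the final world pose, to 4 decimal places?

step 1: θ'=-3.3208 (R=0.5714) → pose (2.1733, -3.9377, -3.3208)
step 2: θ'=-3.3208 (straight) → pose (3.6493, -4.2051, -3.3208)
step 3: θ'=-3.3208 (straight) → pose (5.1252, -4.4725, -3.3208)
step 4: θ'=-3.8208 (R=1.0000) → pose (5.5752, -4.6784, -3.8208)
step 5: θ'=-2.0708 (R=0.8571) → pose (4.2845, -4.9344, -2.0708)

(4.2845, -4.9344, -2.0708)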